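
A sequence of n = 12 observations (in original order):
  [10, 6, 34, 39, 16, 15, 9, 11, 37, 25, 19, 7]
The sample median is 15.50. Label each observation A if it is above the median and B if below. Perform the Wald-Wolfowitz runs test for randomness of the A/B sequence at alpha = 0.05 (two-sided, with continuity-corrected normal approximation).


Step 1: Compute median = 15.50; label A = above, B = below.
Labels in order: BBAAABBBAAAB  (n_A = 6, n_B = 6)
Step 2: Count runs R = 5.
Step 3: Under H0 (random ordering), E[R] = 2*n_A*n_B/(n_A+n_B) + 1 = 2*6*6/12 + 1 = 7.0000.
        Var[R] = 2*n_A*n_B*(2*n_A*n_B - n_A - n_B) / ((n_A+n_B)^2 * (n_A+n_B-1)) = 4320/1584 = 2.7273.
        SD[R] = 1.6514.
Step 4: Continuity-corrected z = (R + 0.5 - E[R]) / SD[R] = (5 + 0.5 - 7.0000) / 1.6514 = -0.9083.
Step 5: Two-sided p-value via normal approximation = 2*(1 - Phi(|z|)) = 0.363722.
Step 6: alpha = 0.05. fail to reject H0.

R = 5, z = -0.9083, p = 0.363722, fail to reject H0.


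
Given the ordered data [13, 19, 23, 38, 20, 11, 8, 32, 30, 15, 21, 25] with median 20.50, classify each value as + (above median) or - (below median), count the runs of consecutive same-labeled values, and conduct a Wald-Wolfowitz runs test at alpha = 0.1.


Step 1: Compute median = 20.50; label A = above, B = below.
Labels in order: BBAABBBAABAA  (n_A = 6, n_B = 6)
Step 2: Count runs R = 6.
Step 3: Under H0 (random ordering), E[R] = 2*n_A*n_B/(n_A+n_B) + 1 = 2*6*6/12 + 1 = 7.0000.
        Var[R] = 2*n_A*n_B*(2*n_A*n_B - n_A - n_B) / ((n_A+n_B)^2 * (n_A+n_B-1)) = 4320/1584 = 2.7273.
        SD[R] = 1.6514.
Step 4: Continuity-corrected z = (R + 0.5 - E[R]) / SD[R] = (6 + 0.5 - 7.0000) / 1.6514 = -0.3028.
Step 5: Two-sided p-value via normal approximation = 2*(1 - Phi(|z|)) = 0.762069.
Step 6: alpha = 0.1. fail to reject H0.

R = 6, z = -0.3028, p = 0.762069, fail to reject H0.


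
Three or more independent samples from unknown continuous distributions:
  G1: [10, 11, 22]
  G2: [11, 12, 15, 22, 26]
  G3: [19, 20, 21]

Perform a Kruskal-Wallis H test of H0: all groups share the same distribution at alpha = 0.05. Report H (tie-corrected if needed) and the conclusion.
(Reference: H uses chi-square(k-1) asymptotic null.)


Step 1: Combine all N = 11 observations and assign midranks.
sorted (value, group, rank): (10,G1,1), (11,G1,2.5), (11,G2,2.5), (12,G2,4), (15,G2,5), (19,G3,6), (20,G3,7), (21,G3,8), (22,G1,9.5), (22,G2,9.5), (26,G2,11)
Step 2: Sum ranks within each group.
R_1 = 13 (n_1 = 3)
R_2 = 32 (n_2 = 5)
R_3 = 21 (n_3 = 3)
Step 3: H = 12/(N(N+1)) * sum(R_i^2/n_i) - 3(N+1)
     = 12/(11*12) * (13^2/3 + 32^2/5 + 21^2/3) - 3*12
     = 0.090909 * 408.133 - 36
     = 1.103030.
Step 4: Ties present; correction factor C = 1 - 12/(11^3 - 11) = 0.990909. Corrected H = 1.103030 / 0.990909 = 1.113150.
Step 5: Under H0, H ~ chi^2(2); p-value = 0.573169.
Step 6: alpha = 0.05. fail to reject H0.

H = 1.1131, df = 2, p = 0.573169, fail to reject H0.


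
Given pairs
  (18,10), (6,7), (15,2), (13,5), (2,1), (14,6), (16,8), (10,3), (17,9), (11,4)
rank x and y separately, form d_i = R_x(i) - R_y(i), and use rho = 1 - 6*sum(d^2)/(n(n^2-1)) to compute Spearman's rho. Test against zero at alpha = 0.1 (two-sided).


Step 1: Rank x and y separately (midranks; no ties here).
rank(x): 18->10, 6->2, 15->7, 13->5, 2->1, 14->6, 16->8, 10->3, 17->9, 11->4
rank(y): 10->10, 7->7, 2->2, 5->5, 1->1, 6->6, 8->8, 3->3, 9->9, 4->4
Step 2: d_i = R_x(i) - R_y(i); compute d_i^2.
  (10-10)^2=0, (2-7)^2=25, (7-2)^2=25, (5-5)^2=0, (1-1)^2=0, (6-6)^2=0, (8-8)^2=0, (3-3)^2=0, (9-9)^2=0, (4-4)^2=0
sum(d^2) = 50.
Step 3: rho = 1 - 6*50 / (10*(10^2 - 1)) = 1 - 300/990 = 0.696970.
Step 4: Under H0, t = rho * sqrt((n-2)/(1-rho^2)) = 2.7490 ~ t(8).
Step 5: Two-sided p-value from the t-distribution with 8 df = 0.025097.
Step 6: alpha = 0.1. reject H0.

rho = 0.6970, p = 0.025097, reject H0 at alpha = 0.1.


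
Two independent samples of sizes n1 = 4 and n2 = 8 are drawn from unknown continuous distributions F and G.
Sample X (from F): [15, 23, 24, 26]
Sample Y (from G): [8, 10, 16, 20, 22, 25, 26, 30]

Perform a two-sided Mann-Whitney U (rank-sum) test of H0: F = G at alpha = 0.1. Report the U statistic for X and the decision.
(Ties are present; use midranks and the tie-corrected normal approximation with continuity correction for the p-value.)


Step 1: Combine and sort all 12 observations; assign midranks.
sorted (value, group): (8,Y), (10,Y), (15,X), (16,Y), (20,Y), (22,Y), (23,X), (24,X), (25,Y), (26,X), (26,Y), (30,Y)
ranks: 8->1, 10->2, 15->3, 16->4, 20->5, 22->6, 23->7, 24->8, 25->9, 26->10.5, 26->10.5, 30->12
Step 2: Rank sum for X: R1 = 3 + 7 + 8 + 10.5 = 28.5.
Step 3: U_X = R1 - n1(n1+1)/2 = 28.5 - 4*5/2 = 28.5 - 10 = 18.5.
       U_Y = n1*n2 - U_X = 32 - 18.5 = 13.5.
Step 4: Ties are present, so use the tie-corrected normal approximation (with continuity correction) for the p-value.
Step 5: p-value = 0.733647; compare to alpha = 0.1. fail to reject H0.

U_X = 18.5, p = 0.733647, fail to reject H0 at alpha = 0.1.


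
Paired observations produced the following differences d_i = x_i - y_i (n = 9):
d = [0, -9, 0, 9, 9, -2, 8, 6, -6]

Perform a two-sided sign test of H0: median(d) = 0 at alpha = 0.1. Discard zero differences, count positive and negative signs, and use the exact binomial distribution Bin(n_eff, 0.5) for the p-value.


Step 1: Discard zero differences. Original n = 9; n_eff = number of nonzero differences = 7.
Nonzero differences (with sign): -9, +9, +9, -2, +8, +6, -6
Step 2: Count signs: positive = 4, negative = 3.
Step 3: Under H0: P(positive) = 0.5, so the number of positives S ~ Bin(7, 0.5).
Step 4: Two-sided exact p-value = sum of Bin(7,0.5) probabilities at or below the observed probability = 1.000000.
Step 5: alpha = 0.1. fail to reject H0.

n_eff = 7, pos = 4, neg = 3, p = 1.000000, fail to reject H0.


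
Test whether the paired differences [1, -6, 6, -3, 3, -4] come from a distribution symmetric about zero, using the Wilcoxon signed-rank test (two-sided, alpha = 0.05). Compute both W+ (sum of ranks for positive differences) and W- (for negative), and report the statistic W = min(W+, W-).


Step 1: Drop any zero differences (none here) and take |d_i|.
|d| = [1, 6, 6, 3, 3, 4]
Step 2: Midrank |d_i| (ties get averaged ranks).
ranks: |1|->1, |6|->5.5, |6|->5.5, |3|->2.5, |3|->2.5, |4|->4
Step 3: Attach original signs; sum ranks with positive sign and with negative sign.
W+ = 1 + 5.5 + 2.5 = 9
W- = 5.5 + 2.5 + 4 = 12
(Check: W+ + W- = 21 should equal n(n+1)/2 = 21.)
Step 4: Test statistic W = min(W+, W-) = 9.
Step 5: Ties in |d|, so use the tie-corrected normal approximation.
        E[W] = n(n+1)/4 = 6*7/4 = 10.5.
        Tie groups: |d|=3 (t=2), |d|=6 (t=2); sum(t^3 - t) = 12.
        Var[W] = n(n+1)(2n+1)/24 - sum(t^3-t)/48 = 546/24 - 12/48 = 22.5.
        z = (W - E[W]) / sqrt(Var[W]) = (9 - 10.5) / 4.7434 = -0.3162.
        Two-sided p = 2*Phi(z) = 0.751830.
Step 6: alpha = 0.05. fail to reject H0.

W+ = 9, W- = 12, W = min = 9, p = 0.751830, fail to reject H0.


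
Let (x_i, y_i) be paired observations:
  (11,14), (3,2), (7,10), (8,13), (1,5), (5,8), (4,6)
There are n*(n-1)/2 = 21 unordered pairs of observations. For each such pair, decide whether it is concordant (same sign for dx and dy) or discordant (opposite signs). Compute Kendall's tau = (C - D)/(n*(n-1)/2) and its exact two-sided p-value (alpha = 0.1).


Step 1: Enumerate the 21 unordered pairs (i,j) with i<j and classify each by sign(x_j-x_i) * sign(y_j-y_i).
  (1,2):dx=-8,dy=-12->C; (1,3):dx=-4,dy=-4->C; (1,4):dx=-3,dy=-1->C; (1,5):dx=-10,dy=-9->C
  (1,6):dx=-6,dy=-6->C; (1,7):dx=-7,dy=-8->C; (2,3):dx=+4,dy=+8->C; (2,4):dx=+5,dy=+11->C
  (2,5):dx=-2,dy=+3->D; (2,6):dx=+2,dy=+6->C; (2,7):dx=+1,dy=+4->C; (3,4):dx=+1,dy=+3->C
  (3,5):dx=-6,dy=-5->C; (3,6):dx=-2,dy=-2->C; (3,7):dx=-3,dy=-4->C; (4,5):dx=-7,dy=-8->C
  (4,6):dx=-3,dy=-5->C; (4,7):dx=-4,dy=-7->C; (5,6):dx=+4,dy=+3->C; (5,7):dx=+3,dy=+1->C
  (6,7):dx=-1,dy=-2->C
Step 2: C = 20, D = 1, total pairs = 21.
Step 3: tau = (C - D)/(n(n-1)/2) = (20 - 1)/21 = 0.904762.
Step 4: Exact two-sided p-value (enumerate n! = 5040 permutations of y under H0): p = 0.002778.
Step 5: alpha = 0.1. reject H0.

tau_b = 0.9048 (C=20, D=1), p = 0.002778, reject H0.


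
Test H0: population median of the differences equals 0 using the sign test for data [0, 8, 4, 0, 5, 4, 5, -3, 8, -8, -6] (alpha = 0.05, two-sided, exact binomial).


Step 1: Discard zero differences. Original n = 11; n_eff = number of nonzero differences = 9.
Nonzero differences (with sign): +8, +4, +5, +4, +5, -3, +8, -8, -6
Step 2: Count signs: positive = 6, negative = 3.
Step 3: Under H0: P(positive) = 0.5, so the number of positives S ~ Bin(9, 0.5).
Step 4: Two-sided exact p-value = sum of Bin(9,0.5) probabilities at or below the observed probability = 0.507812.
Step 5: alpha = 0.05. fail to reject H0.

n_eff = 9, pos = 6, neg = 3, p = 0.507812, fail to reject H0.


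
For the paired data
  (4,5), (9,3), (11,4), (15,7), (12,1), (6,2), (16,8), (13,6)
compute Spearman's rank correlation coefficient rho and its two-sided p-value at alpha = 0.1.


Step 1: Rank x and y separately (midranks; no ties here).
rank(x): 4->1, 9->3, 11->4, 15->7, 12->5, 6->2, 16->8, 13->6
rank(y): 5->5, 3->3, 4->4, 7->7, 1->1, 2->2, 8->8, 6->6
Step 2: d_i = R_x(i) - R_y(i); compute d_i^2.
  (1-5)^2=16, (3-3)^2=0, (4-4)^2=0, (7-7)^2=0, (5-1)^2=16, (2-2)^2=0, (8-8)^2=0, (6-6)^2=0
sum(d^2) = 32.
Step 3: rho = 1 - 6*32 / (8*(8^2 - 1)) = 1 - 192/504 = 0.619048.
Step 4: Under H0, t = rho * sqrt((n-2)/(1-rho^2)) = 1.9308 ~ t(6).
Step 5: Two-sided p-value from the t-distribution with 6 df = 0.101733.
Step 6: alpha = 0.1. fail to reject H0.

rho = 0.6190, p = 0.101733, fail to reject H0 at alpha = 0.1.


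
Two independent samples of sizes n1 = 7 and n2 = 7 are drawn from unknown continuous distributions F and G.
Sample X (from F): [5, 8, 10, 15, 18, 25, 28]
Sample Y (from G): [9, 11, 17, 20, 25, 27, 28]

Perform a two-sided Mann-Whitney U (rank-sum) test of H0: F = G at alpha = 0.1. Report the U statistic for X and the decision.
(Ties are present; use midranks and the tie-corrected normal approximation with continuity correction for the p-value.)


Step 1: Combine and sort all 14 observations; assign midranks.
sorted (value, group): (5,X), (8,X), (9,Y), (10,X), (11,Y), (15,X), (17,Y), (18,X), (20,Y), (25,X), (25,Y), (27,Y), (28,X), (28,Y)
ranks: 5->1, 8->2, 9->3, 10->4, 11->5, 15->6, 17->7, 18->8, 20->9, 25->10.5, 25->10.5, 27->12, 28->13.5, 28->13.5
Step 2: Rank sum for X: R1 = 1 + 2 + 4 + 6 + 8 + 10.5 + 13.5 = 45.
Step 3: U_X = R1 - n1(n1+1)/2 = 45 - 7*8/2 = 45 - 28 = 17.
       U_Y = n1*n2 - U_X = 49 - 17 = 32.
Step 4: Ties are present, so use the tie-corrected normal approximation (with continuity correction) for the p-value.
Step 5: p-value = 0.370039; compare to alpha = 0.1. fail to reject H0.

U_X = 17, p = 0.370039, fail to reject H0 at alpha = 0.1.


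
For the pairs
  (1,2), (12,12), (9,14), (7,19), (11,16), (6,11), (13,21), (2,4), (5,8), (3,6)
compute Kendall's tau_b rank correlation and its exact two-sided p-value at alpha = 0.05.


Step 1: Enumerate the 45 unordered pairs (i,j) with i<j and classify each by sign(x_j-x_i) * sign(y_j-y_i).
  (1,2):dx=+11,dy=+10->C; (1,3):dx=+8,dy=+12->C; (1,4):dx=+6,dy=+17->C; (1,5):dx=+10,dy=+14->C
  (1,6):dx=+5,dy=+9->C; (1,7):dx=+12,dy=+19->C; (1,8):dx=+1,dy=+2->C; (1,9):dx=+4,dy=+6->C
  (1,10):dx=+2,dy=+4->C; (2,3):dx=-3,dy=+2->D; (2,4):dx=-5,dy=+7->D; (2,5):dx=-1,dy=+4->D
  (2,6):dx=-6,dy=-1->C; (2,7):dx=+1,dy=+9->C; (2,8):dx=-10,dy=-8->C; (2,9):dx=-7,dy=-4->C
  (2,10):dx=-9,dy=-6->C; (3,4):dx=-2,dy=+5->D; (3,5):dx=+2,dy=+2->C; (3,6):dx=-3,dy=-3->C
  (3,7):dx=+4,dy=+7->C; (3,8):dx=-7,dy=-10->C; (3,9):dx=-4,dy=-6->C; (3,10):dx=-6,dy=-8->C
  (4,5):dx=+4,dy=-3->D; (4,6):dx=-1,dy=-8->C; (4,7):dx=+6,dy=+2->C; (4,8):dx=-5,dy=-15->C
  (4,9):dx=-2,dy=-11->C; (4,10):dx=-4,dy=-13->C; (5,6):dx=-5,dy=-5->C; (5,7):dx=+2,dy=+5->C
  (5,8):dx=-9,dy=-12->C; (5,9):dx=-6,dy=-8->C; (5,10):dx=-8,dy=-10->C; (6,7):dx=+7,dy=+10->C
  (6,8):dx=-4,dy=-7->C; (6,9):dx=-1,dy=-3->C; (6,10):dx=-3,dy=-5->C; (7,8):dx=-11,dy=-17->C
  (7,9):dx=-8,dy=-13->C; (7,10):dx=-10,dy=-15->C; (8,9):dx=+3,dy=+4->C; (8,10):dx=+1,dy=+2->C
  (9,10):dx=-2,dy=-2->C
Step 2: C = 40, D = 5, total pairs = 45.
Step 3: tau = (C - D)/(n(n-1)/2) = (40 - 5)/45 = 0.777778.
Step 4: Exact two-sided p-value (enumerate n! = 3628800 permutations of y under H0): p = 0.000946.
Step 5: alpha = 0.05. reject H0.

tau_b = 0.7778 (C=40, D=5), p = 0.000946, reject H0.


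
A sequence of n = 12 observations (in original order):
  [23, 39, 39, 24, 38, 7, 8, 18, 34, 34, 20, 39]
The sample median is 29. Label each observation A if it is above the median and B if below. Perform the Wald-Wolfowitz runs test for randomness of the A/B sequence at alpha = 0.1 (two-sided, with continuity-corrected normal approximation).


Step 1: Compute median = 29; label A = above, B = below.
Labels in order: BAABABBBAABA  (n_A = 6, n_B = 6)
Step 2: Count runs R = 8.
Step 3: Under H0 (random ordering), E[R] = 2*n_A*n_B/(n_A+n_B) + 1 = 2*6*6/12 + 1 = 7.0000.
        Var[R] = 2*n_A*n_B*(2*n_A*n_B - n_A - n_B) / ((n_A+n_B)^2 * (n_A+n_B-1)) = 4320/1584 = 2.7273.
        SD[R] = 1.6514.
Step 4: Continuity-corrected z = (R - 0.5 - E[R]) / SD[R] = (8 - 0.5 - 7.0000) / 1.6514 = 0.3028.
Step 5: Two-sided p-value via normal approximation = 2*(1 - Phi(|z|)) = 0.762069.
Step 6: alpha = 0.1. fail to reject H0.

R = 8, z = 0.3028, p = 0.762069, fail to reject H0.


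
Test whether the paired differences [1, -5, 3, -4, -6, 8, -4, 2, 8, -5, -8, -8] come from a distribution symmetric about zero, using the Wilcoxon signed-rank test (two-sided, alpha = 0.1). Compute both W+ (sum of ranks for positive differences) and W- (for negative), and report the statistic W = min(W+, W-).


Step 1: Drop any zero differences (none here) and take |d_i|.
|d| = [1, 5, 3, 4, 6, 8, 4, 2, 8, 5, 8, 8]
Step 2: Midrank |d_i| (ties get averaged ranks).
ranks: |1|->1, |5|->6.5, |3|->3, |4|->4.5, |6|->8, |8|->10.5, |4|->4.5, |2|->2, |8|->10.5, |5|->6.5, |8|->10.5, |8|->10.5
Step 3: Attach original signs; sum ranks with positive sign and with negative sign.
W+ = 1 + 3 + 10.5 + 2 + 10.5 = 27
W- = 6.5 + 4.5 + 8 + 4.5 + 6.5 + 10.5 + 10.5 = 51
(Check: W+ + W- = 78 should equal n(n+1)/2 = 78.)
Step 4: Test statistic W = min(W+, W-) = 27.
Step 5: Ties in |d|, so use the tie-corrected normal approximation.
        E[W] = n(n+1)/4 = 12*13/4 = 39.
        Tie groups: |d|=4 (t=2), |d|=5 (t=2), |d|=8 (t=4); sum(t^3 - t) = 72.
        Var[W] = n(n+1)(2n+1)/24 - sum(t^3-t)/48 = 3900/24 - 72/48 = 161.
        z = (W - E[W]) / sqrt(Var[W]) = (27 - 39) / 12.6886 = -0.9457.
        Two-sided p = 2*Phi(z) = 0.344285.
Step 6: alpha = 0.1. fail to reject H0.

W+ = 27, W- = 51, W = min = 27, p = 0.344285, fail to reject H0.


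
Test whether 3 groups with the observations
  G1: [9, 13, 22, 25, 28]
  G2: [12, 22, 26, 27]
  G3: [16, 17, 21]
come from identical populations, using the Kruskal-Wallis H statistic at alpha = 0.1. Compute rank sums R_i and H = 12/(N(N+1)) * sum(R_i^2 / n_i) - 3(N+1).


Step 1: Combine all N = 12 observations and assign midranks.
sorted (value, group, rank): (9,G1,1), (12,G2,2), (13,G1,3), (16,G3,4), (17,G3,5), (21,G3,6), (22,G1,7.5), (22,G2,7.5), (25,G1,9), (26,G2,10), (27,G2,11), (28,G1,12)
Step 2: Sum ranks within each group.
R_1 = 32.5 (n_1 = 5)
R_2 = 30.5 (n_2 = 4)
R_3 = 15 (n_3 = 3)
Step 3: H = 12/(N(N+1)) * sum(R_i^2/n_i) - 3(N+1)
     = 12/(12*13) * (32.5^2/5 + 30.5^2/4 + 15^2/3) - 3*13
     = 0.076923 * 518.812 - 39
     = 0.908654.
Step 4: Ties present; correction factor C = 1 - 6/(12^3 - 12) = 0.996503. Corrected H = 0.908654 / 0.996503 = 0.911842.
Step 5: Under H0, H ~ chi^2(2); p-value = 0.633864.
Step 6: alpha = 0.1. fail to reject H0.

H = 0.9118, df = 2, p = 0.633864, fail to reject H0.


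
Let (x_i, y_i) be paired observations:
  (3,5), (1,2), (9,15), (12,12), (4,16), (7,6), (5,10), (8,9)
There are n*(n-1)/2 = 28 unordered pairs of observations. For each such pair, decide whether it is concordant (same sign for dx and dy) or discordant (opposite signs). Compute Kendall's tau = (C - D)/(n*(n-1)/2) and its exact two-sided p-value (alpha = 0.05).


Step 1: Enumerate the 28 unordered pairs (i,j) with i<j and classify each by sign(x_j-x_i) * sign(y_j-y_i).
  (1,2):dx=-2,dy=-3->C; (1,3):dx=+6,dy=+10->C; (1,4):dx=+9,dy=+7->C; (1,5):dx=+1,dy=+11->C
  (1,6):dx=+4,dy=+1->C; (1,7):dx=+2,dy=+5->C; (1,8):dx=+5,dy=+4->C; (2,3):dx=+8,dy=+13->C
  (2,4):dx=+11,dy=+10->C; (2,5):dx=+3,dy=+14->C; (2,6):dx=+6,dy=+4->C; (2,7):dx=+4,dy=+8->C
  (2,8):dx=+7,dy=+7->C; (3,4):dx=+3,dy=-3->D; (3,5):dx=-5,dy=+1->D; (3,6):dx=-2,dy=-9->C
  (3,7):dx=-4,dy=-5->C; (3,8):dx=-1,dy=-6->C; (4,5):dx=-8,dy=+4->D; (4,6):dx=-5,dy=-6->C
  (4,7):dx=-7,dy=-2->C; (4,8):dx=-4,dy=-3->C; (5,6):dx=+3,dy=-10->D; (5,7):dx=+1,dy=-6->D
  (5,8):dx=+4,dy=-7->D; (6,7):dx=-2,dy=+4->D; (6,8):dx=+1,dy=+3->C; (7,8):dx=+3,dy=-1->D
Step 2: C = 20, D = 8, total pairs = 28.
Step 3: tau = (C - D)/(n(n-1)/2) = (20 - 8)/28 = 0.428571.
Step 4: Exact two-sided p-value (enumerate n! = 40320 permutations of y under H0): p = 0.178869.
Step 5: alpha = 0.05. fail to reject H0.

tau_b = 0.4286 (C=20, D=8), p = 0.178869, fail to reject H0.


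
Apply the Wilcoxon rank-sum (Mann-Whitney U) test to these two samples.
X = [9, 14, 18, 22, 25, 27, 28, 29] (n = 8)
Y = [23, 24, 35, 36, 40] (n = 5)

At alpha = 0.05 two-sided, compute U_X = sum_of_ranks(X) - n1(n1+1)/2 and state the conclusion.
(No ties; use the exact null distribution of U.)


Step 1: Combine and sort all 13 observations; assign midranks.
sorted (value, group): (9,X), (14,X), (18,X), (22,X), (23,Y), (24,Y), (25,X), (27,X), (28,X), (29,X), (35,Y), (36,Y), (40,Y)
ranks: 9->1, 14->2, 18->3, 22->4, 23->5, 24->6, 25->7, 27->8, 28->9, 29->10, 35->11, 36->12, 40->13
Step 2: Rank sum for X: R1 = 1 + 2 + 3 + 4 + 7 + 8 + 9 + 10 = 44.
Step 3: U_X = R1 - n1(n1+1)/2 = 44 - 8*9/2 = 44 - 36 = 8.
       U_Y = n1*n2 - U_X = 40 - 8 = 32.
Step 4: No ties, so the exact null distribution of U (based on enumerating the C(13,8) = 1287 equally likely rank assignments) gives the two-sided p-value.
Step 5: p-value = 0.093240; compare to alpha = 0.05. fail to reject H0.

U_X = 8, p = 0.093240, fail to reject H0 at alpha = 0.05.


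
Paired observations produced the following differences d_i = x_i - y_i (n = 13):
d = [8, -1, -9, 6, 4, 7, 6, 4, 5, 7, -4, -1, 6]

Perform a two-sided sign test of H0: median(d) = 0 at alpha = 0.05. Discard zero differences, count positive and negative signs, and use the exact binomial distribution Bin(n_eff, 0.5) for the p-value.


Step 1: Discard zero differences. Original n = 13; n_eff = number of nonzero differences = 13.
Nonzero differences (with sign): +8, -1, -9, +6, +4, +7, +6, +4, +5, +7, -4, -1, +6
Step 2: Count signs: positive = 9, negative = 4.
Step 3: Under H0: P(positive) = 0.5, so the number of positives S ~ Bin(13, 0.5).
Step 4: Two-sided exact p-value = sum of Bin(13,0.5) probabilities at or below the observed probability = 0.266846.
Step 5: alpha = 0.05. fail to reject H0.

n_eff = 13, pos = 9, neg = 4, p = 0.266846, fail to reject H0.


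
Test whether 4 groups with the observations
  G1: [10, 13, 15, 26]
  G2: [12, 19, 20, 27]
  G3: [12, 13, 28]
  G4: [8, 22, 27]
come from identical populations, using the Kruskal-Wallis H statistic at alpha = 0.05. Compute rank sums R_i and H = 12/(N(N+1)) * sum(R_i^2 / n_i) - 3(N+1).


Step 1: Combine all N = 14 observations and assign midranks.
sorted (value, group, rank): (8,G4,1), (10,G1,2), (12,G2,3.5), (12,G3,3.5), (13,G1,5.5), (13,G3,5.5), (15,G1,7), (19,G2,8), (20,G2,9), (22,G4,10), (26,G1,11), (27,G2,12.5), (27,G4,12.5), (28,G3,14)
Step 2: Sum ranks within each group.
R_1 = 25.5 (n_1 = 4)
R_2 = 33 (n_2 = 4)
R_3 = 23 (n_3 = 3)
R_4 = 23.5 (n_4 = 3)
Step 3: H = 12/(N(N+1)) * sum(R_i^2/n_i) - 3(N+1)
     = 12/(14*15) * (25.5^2/4 + 33^2/4 + 23^2/3 + 23.5^2/3) - 3*15
     = 0.057143 * 795.229 - 45
     = 0.441667.
Step 4: Ties present; correction factor C = 1 - 18/(14^3 - 14) = 0.993407. Corrected H = 0.441667 / 0.993407 = 0.444598.
Step 5: Under H0, H ~ chi^2(3); p-value = 0.930883.
Step 6: alpha = 0.05. fail to reject H0.

H = 0.4446, df = 3, p = 0.930883, fail to reject H0.


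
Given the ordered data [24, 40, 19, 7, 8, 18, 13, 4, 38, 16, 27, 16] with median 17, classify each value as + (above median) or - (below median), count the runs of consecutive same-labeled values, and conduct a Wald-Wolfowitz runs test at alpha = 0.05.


Step 1: Compute median = 17; label A = above, B = below.
Labels in order: AAABBABBABAB  (n_A = 6, n_B = 6)
Step 2: Count runs R = 8.
Step 3: Under H0 (random ordering), E[R] = 2*n_A*n_B/(n_A+n_B) + 1 = 2*6*6/12 + 1 = 7.0000.
        Var[R] = 2*n_A*n_B*(2*n_A*n_B - n_A - n_B) / ((n_A+n_B)^2 * (n_A+n_B-1)) = 4320/1584 = 2.7273.
        SD[R] = 1.6514.
Step 4: Continuity-corrected z = (R - 0.5 - E[R]) / SD[R] = (8 - 0.5 - 7.0000) / 1.6514 = 0.3028.
Step 5: Two-sided p-value via normal approximation = 2*(1 - Phi(|z|)) = 0.762069.
Step 6: alpha = 0.05. fail to reject H0.

R = 8, z = 0.3028, p = 0.762069, fail to reject H0.


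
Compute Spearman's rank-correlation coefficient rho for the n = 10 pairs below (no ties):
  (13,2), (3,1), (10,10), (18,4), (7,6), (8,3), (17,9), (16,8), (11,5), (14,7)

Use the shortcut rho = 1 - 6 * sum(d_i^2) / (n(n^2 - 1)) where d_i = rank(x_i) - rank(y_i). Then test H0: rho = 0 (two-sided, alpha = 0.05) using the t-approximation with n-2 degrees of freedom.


Step 1: Rank x and y separately (midranks; no ties here).
rank(x): 13->6, 3->1, 10->4, 18->10, 7->2, 8->3, 17->9, 16->8, 11->5, 14->7
rank(y): 2->2, 1->1, 10->10, 4->4, 6->6, 3->3, 9->9, 8->8, 5->5, 7->7
Step 2: d_i = R_x(i) - R_y(i); compute d_i^2.
  (6-2)^2=16, (1-1)^2=0, (4-10)^2=36, (10-4)^2=36, (2-6)^2=16, (3-3)^2=0, (9-9)^2=0, (8-8)^2=0, (5-5)^2=0, (7-7)^2=0
sum(d^2) = 104.
Step 3: rho = 1 - 6*104 / (10*(10^2 - 1)) = 1 - 624/990 = 0.369697.
Step 4: Under H0, t = rho * sqrt((n-2)/(1-rho^2)) = 1.1254 ~ t(8).
Step 5: Two-sided p-value from the t-distribution with 8 df = 0.293050.
Step 6: alpha = 0.05. fail to reject H0.

rho = 0.3697, p = 0.293050, fail to reject H0 at alpha = 0.05.


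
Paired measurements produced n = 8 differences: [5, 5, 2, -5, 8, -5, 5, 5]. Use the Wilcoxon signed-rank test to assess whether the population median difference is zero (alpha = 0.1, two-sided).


Step 1: Drop any zero differences (none here) and take |d_i|.
|d| = [5, 5, 2, 5, 8, 5, 5, 5]
Step 2: Midrank |d_i| (ties get averaged ranks).
ranks: |5|->4.5, |5|->4.5, |2|->1, |5|->4.5, |8|->8, |5|->4.5, |5|->4.5, |5|->4.5
Step 3: Attach original signs; sum ranks with positive sign and with negative sign.
W+ = 4.5 + 4.5 + 1 + 8 + 4.5 + 4.5 = 27
W- = 4.5 + 4.5 = 9
(Check: W+ + W- = 36 should equal n(n+1)/2 = 36.)
Step 4: Test statistic W = min(W+, W-) = 9.
Step 5: Ties in |d|, so use the tie-corrected normal approximation.
        E[W] = n(n+1)/4 = 8*9/4 = 18.
        Tie groups: |d|=5 (t=6); sum(t^3 - t) = 210.
        Var[W] = n(n+1)(2n+1)/24 - sum(t^3-t)/48 = 1224/24 - 210/48 = 46.625.
        z = (W - E[W]) / sqrt(Var[W]) = (9 - 18) / 6.8283 = -1.3181.
        Two-sided p = 2*Phi(z) = 0.187486.
Step 6: alpha = 0.1. fail to reject H0.

W+ = 27, W- = 9, W = min = 9, p = 0.187486, fail to reject H0.


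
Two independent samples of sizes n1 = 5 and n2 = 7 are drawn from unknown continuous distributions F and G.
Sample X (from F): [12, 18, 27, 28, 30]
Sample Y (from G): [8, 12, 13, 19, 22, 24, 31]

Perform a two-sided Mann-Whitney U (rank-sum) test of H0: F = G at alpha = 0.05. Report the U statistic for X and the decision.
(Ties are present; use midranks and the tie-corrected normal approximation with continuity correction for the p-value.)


Step 1: Combine and sort all 12 observations; assign midranks.
sorted (value, group): (8,Y), (12,X), (12,Y), (13,Y), (18,X), (19,Y), (22,Y), (24,Y), (27,X), (28,X), (30,X), (31,Y)
ranks: 8->1, 12->2.5, 12->2.5, 13->4, 18->5, 19->6, 22->7, 24->8, 27->9, 28->10, 30->11, 31->12
Step 2: Rank sum for X: R1 = 2.5 + 5 + 9 + 10 + 11 = 37.5.
Step 3: U_X = R1 - n1(n1+1)/2 = 37.5 - 5*6/2 = 37.5 - 15 = 22.5.
       U_Y = n1*n2 - U_X = 35 - 22.5 = 12.5.
Step 4: Ties are present, so use the tie-corrected normal approximation (with continuity correction) for the p-value.
Step 5: p-value = 0.464120; compare to alpha = 0.05. fail to reject H0.

U_X = 22.5, p = 0.464120, fail to reject H0 at alpha = 0.05.


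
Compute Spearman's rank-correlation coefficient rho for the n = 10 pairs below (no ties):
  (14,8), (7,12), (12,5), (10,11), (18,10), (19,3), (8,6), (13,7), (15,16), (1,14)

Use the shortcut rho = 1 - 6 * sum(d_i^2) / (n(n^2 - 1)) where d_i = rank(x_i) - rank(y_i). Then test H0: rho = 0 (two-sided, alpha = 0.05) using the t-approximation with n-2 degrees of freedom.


Step 1: Rank x and y separately (midranks; no ties here).
rank(x): 14->7, 7->2, 12->5, 10->4, 18->9, 19->10, 8->3, 13->6, 15->8, 1->1
rank(y): 8->5, 12->8, 5->2, 11->7, 10->6, 3->1, 6->3, 7->4, 16->10, 14->9
Step 2: d_i = R_x(i) - R_y(i); compute d_i^2.
  (7-5)^2=4, (2-8)^2=36, (5-2)^2=9, (4-7)^2=9, (9-6)^2=9, (10-1)^2=81, (3-3)^2=0, (6-4)^2=4, (8-10)^2=4, (1-9)^2=64
sum(d^2) = 220.
Step 3: rho = 1 - 6*220 / (10*(10^2 - 1)) = 1 - 1320/990 = -0.333333.
Step 4: Under H0, t = rho * sqrt((n-2)/(1-rho^2)) = -1.0000 ~ t(8).
Step 5: Two-sided p-value from the t-distribution with 8 df = 0.346594.
Step 6: alpha = 0.05. fail to reject H0.

rho = -0.3333, p = 0.346594, fail to reject H0 at alpha = 0.05.


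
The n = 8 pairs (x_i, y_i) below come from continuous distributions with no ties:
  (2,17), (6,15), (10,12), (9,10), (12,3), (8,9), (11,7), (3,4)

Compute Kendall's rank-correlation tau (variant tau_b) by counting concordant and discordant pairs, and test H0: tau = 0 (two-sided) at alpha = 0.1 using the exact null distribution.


Step 1: Enumerate the 28 unordered pairs (i,j) with i<j and classify each by sign(x_j-x_i) * sign(y_j-y_i).
  (1,2):dx=+4,dy=-2->D; (1,3):dx=+8,dy=-5->D; (1,4):dx=+7,dy=-7->D; (1,5):dx=+10,dy=-14->D
  (1,6):dx=+6,dy=-8->D; (1,7):dx=+9,dy=-10->D; (1,8):dx=+1,dy=-13->D; (2,3):dx=+4,dy=-3->D
  (2,4):dx=+3,dy=-5->D; (2,5):dx=+6,dy=-12->D; (2,6):dx=+2,dy=-6->D; (2,7):dx=+5,dy=-8->D
  (2,8):dx=-3,dy=-11->C; (3,4):dx=-1,dy=-2->C; (3,5):dx=+2,dy=-9->D; (3,6):dx=-2,dy=-3->C
  (3,7):dx=+1,dy=-5->D; (3,8):dx=-7,dy=-8->C; (4,5):dx=+3,dy=-7->D; (4,6):dx=-1,dy=-1->C
  (4,7):dx=+2,dy=-3->D; (4,8):dx=-6,dy=-6->C; (5,6):dx=-4,dy=+6->D; (5,7):dx=-1,dy=+4->D
  (5,8):dx=-9,dy=+1->D; (6,7):dx=+3,dy=-2->D; (6,8):dx=-5,dy=-5->C; (7,8):dx=-8,dy=-3->C
Step 2: C = 8, D = 20, total pairs = 28.
Step 3: tau = (C - D)/(n(n-1)/2) = (8 - 20)/28 = -0.428571.
Step 4: Exact two-sided p-value (enumerate n! = 40320 permutations of y under H0): p = 0.178869.
Step 5: alpha = 0.1. fail to reject H0.

tau_b = -0.4286 (C=8, D=20), p = 0.178869, fail to reject H0.


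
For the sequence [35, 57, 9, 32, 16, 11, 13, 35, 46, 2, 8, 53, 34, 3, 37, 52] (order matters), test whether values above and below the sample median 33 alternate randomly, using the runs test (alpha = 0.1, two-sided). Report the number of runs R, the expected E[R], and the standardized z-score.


Step 1: Compute median = 33; label A = above, B = below.
Labels in order: AABBBBBAABBAABAA  (n_A = 8, n_B = 8)
Step 2: Count runs R = 7.
Step 3: Under H0 (random ordering), E[R] = 2*n_A*n_B/(n_A+n_B) + 1 = 2*8*8/16 + 1 = 9.0000.
        Var[R] = 2*n_A*n_B*(2*n_A*n_B - n_A - n_B) / ((n_A+n_B)^2 * (n_A+n_B-1)) = 14336/3840 = 3.7333.
        SD[R] = 1.9322.
Step 4: Continuity-corrected z = (R + 0.5 - E[R]) / SD[R] = (7 + 0.5 - 9.0000) / 1.9322 = -0.7763.
Step 5: Two-sided p-value via normal approximation = 2*(1 - Phi(|z|)) = 0.437558.
Step 6: alpha = 0.1. fail to reject H0.

R = 7, z = -0.7763, p = 0.437558, fail to reject H0.


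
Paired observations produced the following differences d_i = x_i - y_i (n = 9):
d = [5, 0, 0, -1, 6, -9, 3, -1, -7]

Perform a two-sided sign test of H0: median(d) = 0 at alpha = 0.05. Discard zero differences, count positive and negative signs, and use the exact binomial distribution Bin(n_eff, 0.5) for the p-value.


Step 1: Discard zero differences. Original n = 9; n_eff = number of nonzero differences = 7.
Nonzero differences (with sign): +5, -1, +6, -9, +3, -1, -7
Step 2: Count signs: positive = 3, negative = 4.
Step 3: Under H0: P(positive) = 0.5, so the number of positives S ~ Bin(7, 0.5).
Step 4: Two-sided exact p-value = sum of Bin(7,0.5) probabilities at or below the observed probability = 1.000000.
Step 5: alpha = 0.05. fail to reject H0.

n_eff = 7, pos = 3, neg = 4, p = 1.000000, fail to reject H0.


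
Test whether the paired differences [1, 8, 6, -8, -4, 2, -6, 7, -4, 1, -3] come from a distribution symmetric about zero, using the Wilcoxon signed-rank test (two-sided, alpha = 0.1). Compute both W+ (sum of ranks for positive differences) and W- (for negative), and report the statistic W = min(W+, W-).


Step 1: Drop any zero differences (none here) and take |d_i|.
|d| = [1, 8, 6, 8, 4, 2, 6, 7, 4, 1, 3]
Step 2: Midrank |d_i| (ties get averaged ranks).
ranks: |1|->1.5, |8|->10.5, |6|->7.5, |8|->10.5, |4|->5.5, |2|->3, |6|->7.5, |7|->9, |4|->5.5, |1|->1.5, |3|->4
Step 3: Attach original signs; sum ranks with positive sign and with negative sign.
W+ = 1.5 + 10.5 + 7.5 + 3 + 9 + 1.5 = 33
W- = 10.5 + 5.5 + 7.5 + 5.5 + 4 = 33
(Check: W+ + W- = 66 should equal n(n+1)/2 = 66.)
Step 4: Test statistic W = min(W+, W-) = 33.
Step 5: Ties in |d|, so use the tie-corrected normal approximation.
        E[W] = n(n+1)/4 = 11*12/4 = 33.
        Tie groups: |d|=1 (t=2), |d|=4 (t=2), |d|=6 (t=2), |d|=8 (t=2); sum(t^3 - t) = 24.
        Var[W] = n(n+1)(2n+1)/24 - sum(t^3-t)/48 = 3036/24 - 24/48 = 126.
        z = (W - E[W]) / sqrt(Var[W]) = (33 - 33) / 11.2250 = 0.0000.
        Two-sided p = 2*Phi(z) = 1.000000.
Step 6: alpha = 0.1. fail to reject H0.

W+ = 33, W- = 33, W = min = 33, p = 1.000000, fail to reject H0.


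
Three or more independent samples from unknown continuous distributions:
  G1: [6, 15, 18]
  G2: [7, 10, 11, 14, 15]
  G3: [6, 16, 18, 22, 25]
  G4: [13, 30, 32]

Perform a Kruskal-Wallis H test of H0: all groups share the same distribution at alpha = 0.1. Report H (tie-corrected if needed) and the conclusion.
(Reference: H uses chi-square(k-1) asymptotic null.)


Step 1: Combine all N = 16 observations and assign midranks.
sorted (value, group, rank): (6,G1,1.5), (6,G3,1.5), (7,G2,3), (10,G2,4), (11,G2,5), (13,G4,6), (14,G2,7), (15,G1,8.5), (15,G2,8.5), (16,G3,10), (18,G1,11.5), (18,G3,11.5), (22,G3,13), (25,G3,14), (30,G4,15), (32,G4,16)
Step 2: Sum ranks within each group.
R_1 = 21.5 (n_1 = 3)
R_2 = 27.5 (n_2 = 5)
R_3 = 50 (n_3 = 5)
R_4 = 37 (n_4 = 3)
Step 3: H = 12/(N(N+1)) * sum(R_i^2/n_i) - 3(N+1)
     = 12/(16*17) * (21.5^2/3 + 27.5^2/5 + 50^2/5 + 37^2/3) - 3*17
     = 0.044118 * 1261.67 - 51
     = 4.661765.
Step 4: Ties present; correction factor C = 1 - 18/(16^3 - 16) = 0.995588. Corrected H = 4.661765 / 0.995588 = 4.682422.
Step 5: Under H0, H ~ chi^2(3); p-value = 0.196584.
Step 6: alpha = 0.1. fail to reject H0.

H = 4.6824, df = 3, p = 0.196584, fail to reject H0.


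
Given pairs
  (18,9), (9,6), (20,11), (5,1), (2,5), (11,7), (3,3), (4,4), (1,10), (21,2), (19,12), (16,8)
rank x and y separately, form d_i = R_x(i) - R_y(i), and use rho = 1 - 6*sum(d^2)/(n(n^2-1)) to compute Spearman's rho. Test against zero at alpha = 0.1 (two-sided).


Step 1: Rank x and y separately (midranks; no ties here).
rank(x): 18->9, 9->6, 20->11, 5->5, 2->2, 11->7, 3->3, 4->4, 1->1, 21->12, 19->10, 16->8
rank(y): 9->9, 6->6, 11->11, 1->1, 5->5, 7->7, 3->3, 4->4, 10->10, 2->2, 12->12, 8->8
Step 2: d_i = R_x(i) - R_y(i); compute d_i^2.
  (9-9)^2=0, (6-6)^2=0, (11-11)^2=0, (5-1)^2=16, (2-5)^2=9, (7-7)^2=0, (3-3)^2=0, (4-4)^2=0, (1-10)^2=81, (12-2)^2=100, (10-12)^2=4, (8-8)^2=0
sum(d^2) = 210.
Step 3: rho = 1 - 6*210 / (12*(12^2 - 1)) = 1 - 1260/1716 = 0.265734.
Step 4: Under H0, t = rho * sqrt((n-2)/(1-rho^2)) = 0.8717 ~ t(10).
Step 5: Two-sided p-value from the t-distribution with 10 df = 0.403833.
Step 6: alpha = 0.1. fail to reject H0.

rho = 0.2657, p = 0.403833, fail to reject H0 at alpha = 0.1.


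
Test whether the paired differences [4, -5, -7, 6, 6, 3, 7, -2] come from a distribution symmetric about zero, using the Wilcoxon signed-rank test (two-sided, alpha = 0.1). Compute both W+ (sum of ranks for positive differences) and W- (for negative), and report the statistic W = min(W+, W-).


Step 1: Drop any zero differences (none here) and take |d_i|.
|d| = [4, 5, 7, 6, 6, 3, 7, 2]
Step 2: Midrank |d_i| (ties get averaged ranks).
ranks: |4|->3, |5|->4, |7|->7.5, |6|->5.5, |6|->5.5, |3|->2, |7|->7.5, |2|->1
Step 3: Attach original signs; sum ranks with positive sign and with negative sign.
W+ = 3 + 5.5 + 5.5 + 2 + 7.5 = 23.5
W- = 4 + 7.5 + 1 = 12.5
(Check: W+ + W- = 36 should equal n(n+1)/2 = 36.)
Step 4: Test statistic W = min(W+, W-) = 12.5.
Step 5: Ties in |d|, so use the tie-corrected normal approximation.
        E[W] = n(n+1)/4 = 8*9/4 = 18.
        Tie groups: |d|=6 (t=2), |d|=7 (t=2); sum(t^3 - t) = 12.
        Var[W] = n(n+1)(2n+1)/24 - sum(t^3-t)/48 = 1224/24 - 12/48 = 50.75.
        z = (W - E[W]) / sqrt(Var[W]) = (12.5 - 18) / 7.1239 = -0.7720.
        Two-sided p = 2*Phi(z) = 0.440086.
Step 6: alpha = 0.1. fail to reject H0.

W+ = 23.5, W- = 12.5, W = min = 12.5, p = 0.440086, fail to reject H0.


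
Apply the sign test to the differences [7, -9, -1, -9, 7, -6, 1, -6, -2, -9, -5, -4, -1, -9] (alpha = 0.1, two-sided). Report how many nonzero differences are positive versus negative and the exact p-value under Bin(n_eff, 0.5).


Step 1: Discard zero differences. Original n = 14; n_eff = number of nonzero differences = 14.
Nonzero differences (with sign): +7, -9, -1, -9, +7, -6, +1, -6, -2, -9, -5, -4, -1, -9
Step 2: Count signs: positive = 3, negative = 11.
Step 3: Under H0: P(positive) = 0.5, so the number of positives S ~ Bin(14, 0.5).
Step 4: Two-sided exact p-value = sum of Bin(14,0.5) probabilities at or below the observed probability = 0.057373.
Step 5: alpha = 0.1. reject H0.

n_eff = 14, pos = 3, neg = 11, p = 0.057373, reject H0.


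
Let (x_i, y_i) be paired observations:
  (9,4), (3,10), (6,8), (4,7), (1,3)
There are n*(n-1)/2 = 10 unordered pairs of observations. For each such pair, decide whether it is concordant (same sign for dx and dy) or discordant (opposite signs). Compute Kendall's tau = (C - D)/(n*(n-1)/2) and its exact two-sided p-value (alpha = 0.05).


Step 1: Enumerate the 10 unordered pairs (i,j) with i<j and classify each by sign(x_j-x_i) * sign(y_j-y_i).
  (1,2):dx=-6,dy=+6->D; (1,3):dx=-3,dy=+4->D; (1,4):dx=-5,dy=+3->D; (1,5):dx=-8,dy=-1->C
  (2,3):dx=+3,dy=-2->D; (2,4):dx=+1,dy=-3->D; (2,5):dx=-2,dy=-7->C; (3,4):dx=-2,dy=-1->C
  (3,5):dx=-5,dy=-5->C; (4,5):dx=-3,dy=-4->C
Step 2: C = 5, D = 5, total pairs = 10.
Step 3: tau = (C - D)/(n(n-1)/2) = (5 - 5)/10 = 0.000000.
Step 4: Exact two-sided p-value (enumerate n! = 120 permutations of y under H0): p = 1.000000.
Step 5: alpha = 0.05. fail to reject H0.

tau_b = 0.0000 (C=5, D=5), p = 1.000000, fail to reject H0.


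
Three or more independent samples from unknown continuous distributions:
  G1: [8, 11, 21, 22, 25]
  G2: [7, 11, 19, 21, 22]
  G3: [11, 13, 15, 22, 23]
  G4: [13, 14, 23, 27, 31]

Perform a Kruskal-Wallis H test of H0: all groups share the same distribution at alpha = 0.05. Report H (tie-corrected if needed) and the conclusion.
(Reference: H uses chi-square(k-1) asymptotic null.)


Step 1: Combine all N = 20 observations and assign midranks.
sorted (value, group, rank): (7,G2,1), (8,G1,2), (11,G1,4), (11,G2,4), (11,G3,4), (13,G3,6.5), (13,G4,6.5), (14,G4,8), (15,G3,9), (19,G2,10), (21,G1,11.5), (21,G2,11.5), (22,G1,14), (22,G2,14), (22,G3,14), (23,G3,16.5), (23,G4,16.5), (25,G1,18), (27,G4,19), (31,G4,20)
Step 2: Sum ranks within each group.
R_1 = 49.5 (n_1 = 5)
R_2 = 40.5 (n_2 = 5)
R_3 = 50 (n_3 = 5)
R_4 = 70 (n_4 = 5)
Step 3: H = 12/(N(N+1)) * sum(R_i^2/n_i) - 3(N+1)
     = 12/(20*21) * (49.5^2/5 + 40.5^2/5 + 50^2/5 + 70^2/5) - 3*21
     = 0.028571 * 2298.1 - 63
     = 2.660000.
Step 4: Ties present; correction factor C = 1 - 66/(20^3 - 20) = 0.991729. Corrected H = 2.660000 / 0.991729 = 2.682183.
Step 5: Under H0, H ~ chi^2(3); p-value = 0.443264.
Step 6: alpha = 0.05. fail to reject H0.

H = 2.6822, df = 3, p = 0.443264, fail to reject H0.


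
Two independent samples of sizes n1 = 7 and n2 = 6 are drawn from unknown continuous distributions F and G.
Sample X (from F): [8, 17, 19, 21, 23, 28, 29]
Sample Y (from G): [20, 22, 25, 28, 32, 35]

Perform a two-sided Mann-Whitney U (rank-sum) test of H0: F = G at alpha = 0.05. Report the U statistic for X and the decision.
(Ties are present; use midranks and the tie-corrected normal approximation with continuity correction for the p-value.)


Step 1: Combine and sort all 13 observations; assign midranks.
sorted (value, group): (8,X), (17,X), (19,X), (20,Y), (21,X), (22,Y), (23,X), (25,Y), (28,X), (28,Y), (29,X), (32,Y), (35,Y)
ranks: 8->1, 17->2, 19->3, 20->4, 21->5, 22->6, 23->7, 25->8, 28->9.5, 28->9.5, 29->11, 32->12, 35->13
Step 2: Rank sum for X: R1 = 1 + 2 + 3 + 5 + 7 + 9.5 + 11 = 38.5.
Step 3: U_X = R1 - n1(n1+1)/2 = 38.5 - 7*8/2 = 38.5 - 28 = 10.5.
       U_Y = n1*n2 - U_X = 42 - 10.5 = 31.5.
Step 4: Ties are present, so use the tie-corrected normal approximation (with continuity correction) for the p-value.
Step 5: p-value = 0.152563; compare to alpha = 0.05. fail to reject H0.

U_X = 10.5, p = 0.152563, fail to reject H0 at alpha = 0.05.


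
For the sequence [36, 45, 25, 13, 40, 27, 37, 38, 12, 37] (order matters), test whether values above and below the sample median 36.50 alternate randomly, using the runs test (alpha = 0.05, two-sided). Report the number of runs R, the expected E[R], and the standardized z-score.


Step 1: Compute median = 36.50; label A = above, B = below.
Labels in order: BABBABAABA  (n_A = 5, n_B = 5)
Step 2: Count runs R = 8.
Step 3: Under H0 (random ordering), E[R] = 2*n_A*n_B/(n_A+n_B) + 1 = 2*5*5/10 + 1 = 6.0000.
        Var[R] = 2*n_A*n_B*(2*n_A*n_B - n_A - n_B) / ((n_A+n_B)^2 * (n_A+n_B-1)) = 2000/900 = 2.2222.
        SD[R] = 1.4907.
Step 4: Continuity-corrected z = (R - 0.5 - E[R]) / SD[R] = (8 - 0.5 - 6.0000) / 1.4907 = 1.0062.
Step 5: Two-sided p-value via normal approximation = 2*(1 - Phi(|z|)) = 0.314305.
Step 6: alpha = 0.05. fail to reject H0.

R = 8, z = 1.0062, p = 0.314305, fail to reject H0.


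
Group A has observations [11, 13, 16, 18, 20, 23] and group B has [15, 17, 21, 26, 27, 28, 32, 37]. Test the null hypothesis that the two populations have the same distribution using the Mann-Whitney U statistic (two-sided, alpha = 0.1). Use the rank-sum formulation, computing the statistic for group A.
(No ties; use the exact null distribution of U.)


Step 1: Combine and sort all 14 observations; assign midranks.
sorted (value, group): (11,X), (13,X), (15,Y), (16,X), (17,Y), (18,X), (20,X), (21,Y), (23,X), (26,Y), (27,Y), (28,Y), (32,Y), (37,Y)
ranks: 11->1, 13->2, 15->3, 16->4, 17->5, 18->6, 20->7, 21->8, 23->9, 26->10, 27->11, 28->12, 32->13, 37->14
Step 2: Rank sum for X: R1 = 1 + 2 + 4 + 6 + 7 + 9 = 29.
Step 3: U_X = R1 - n1(n1+1)/2 = 29 - 6*7/2 = 29 - 21 = 8.
       U_Y = n1*n2 - U_X = 48 - 8 = 40.
Step 4: No ties, so the exact null distribution of U (based on enumerating the C(14,6) = 3003 equally likely rank assignments) gives the two-sided p-value.
Step 5: p-value = 0.042624; compare to alpha = 0.1. reject H0.

U_X = 8, p = 0.042624, reject H0 at alpha = 0.1.


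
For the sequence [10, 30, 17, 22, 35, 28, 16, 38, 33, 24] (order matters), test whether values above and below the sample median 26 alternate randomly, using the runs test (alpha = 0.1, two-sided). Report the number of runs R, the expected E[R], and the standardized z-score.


Step 1: Compute median = 26; label A = above, B = below.
Labels in order: BABBAABAAB  (n_A = 5, n_B = 5)
Step 2: Count runs R = 7.
Step 3: Under H0 (random ordering), E[R] = 2*n_A*n_B/(n_A+n_B) + 1 = 2*5*5/10 + 1 = 6.0000.
        Var[R] = 2*n_A*n_B*(2*n_A*n_B - n_A - n_B) / ((n_A+n_B)^2 * (n_A+n_B-1)) = 2000/900 = 2.2222.
        SD[R] = 1.4907.
Step 4: Continuity-corrected z = (R - 0.5 - E[R]) / SD[R] = (7 - 0.5 - 6.0000) / 1.4907 = 0.3354.
Step 5: Two-sided p-value via normal approximation = 2*(1 - Phi(|z|)) = 0.737316.
Step 6: alpha = 0.1. fail to reject H0.

R = 7, z = 0.3354, p = 0.737316, fail to reject H0.
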